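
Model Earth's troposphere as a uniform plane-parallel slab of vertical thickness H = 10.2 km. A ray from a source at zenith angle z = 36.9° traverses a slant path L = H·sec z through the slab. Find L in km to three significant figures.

sec z = 1/cos 36.9° = 1.2505.
L = 10.2 × 1.2505 = 12.755 km.

12.8 km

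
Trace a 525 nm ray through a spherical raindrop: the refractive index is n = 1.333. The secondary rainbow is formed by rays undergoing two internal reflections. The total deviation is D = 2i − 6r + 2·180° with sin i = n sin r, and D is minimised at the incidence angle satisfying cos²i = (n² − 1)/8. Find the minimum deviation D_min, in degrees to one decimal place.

cos²i = (1.77689 − 1)/8 = 0.09711; i = arccos(0.31163) = 71.843°.
sin r = sin 71.843°/1.333 = 0.71283; r = 45.466°.
D_min = 2·71.843° − 6·45.466° + 360° = 230.891°.

230.9°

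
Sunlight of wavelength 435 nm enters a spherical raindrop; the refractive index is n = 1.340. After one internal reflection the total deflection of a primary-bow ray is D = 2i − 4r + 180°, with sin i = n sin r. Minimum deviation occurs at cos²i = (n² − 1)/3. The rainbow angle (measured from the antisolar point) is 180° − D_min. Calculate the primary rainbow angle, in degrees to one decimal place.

41.1°

cos²i = (1.79560 − 1)/3 = 0.26520; i = arccos(0.51498) = 59.004°.
sin r = sin 59.004°/1.340 = 0.63971; r = 39.770°.
D_min = 2·59.004° − 4·39.770° + 180° = 138.929°.
Rainbow angle = 180° − D_min = 41.071°.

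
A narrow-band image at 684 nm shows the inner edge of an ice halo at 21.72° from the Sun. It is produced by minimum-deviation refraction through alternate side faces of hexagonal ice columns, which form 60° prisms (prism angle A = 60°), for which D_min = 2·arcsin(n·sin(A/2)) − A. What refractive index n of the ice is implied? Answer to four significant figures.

Rearranging: n = sin((D_min + A)/2) / sin(A/2).
(D_min + A)/2 = (21.72° + 60°)/2 = 40.860°.
n = sin 40.860° / sin 30° = 0.6542 / 0.5000 = 1.3084.

1.308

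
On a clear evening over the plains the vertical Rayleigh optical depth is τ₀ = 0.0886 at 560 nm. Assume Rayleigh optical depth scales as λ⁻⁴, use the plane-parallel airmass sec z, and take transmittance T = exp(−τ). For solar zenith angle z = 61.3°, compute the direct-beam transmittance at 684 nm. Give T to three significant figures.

sec 61.3° = 2.0824.
τ = 0.0886 × (560/684)⁴ × 2.0824 = 0.0886 × 0.4493 × 2.0824 = 0.0829.
T = exp(−0.0829) = 0.9204.

0.920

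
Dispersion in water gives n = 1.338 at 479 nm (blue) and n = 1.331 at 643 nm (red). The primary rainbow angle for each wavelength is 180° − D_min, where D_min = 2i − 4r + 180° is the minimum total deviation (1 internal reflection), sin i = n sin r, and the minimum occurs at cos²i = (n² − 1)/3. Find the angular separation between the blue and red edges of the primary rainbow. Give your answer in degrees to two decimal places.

1.01°

At 479 nm (n = 1.338): cos²i = 0.26341 → i = 59.120°, r = 39.899°, D_min = 138.643°, rainbow angle = 41.357°.
At 643 nm (n = 1.331): cos²i = 0.25719 → i = 59.527°, r = 40.356°, D_min = 137.630°, rainbow angle = 42.370°.
Angular width = |41.357° − 42.370°| = 1.013°.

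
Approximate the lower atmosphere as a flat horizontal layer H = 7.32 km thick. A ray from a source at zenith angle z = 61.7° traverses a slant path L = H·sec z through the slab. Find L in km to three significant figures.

15.4 km

sec z = 1/cos 61.7° = 2.1093.
L = 7.32 × 2.1093 = 15.440 km.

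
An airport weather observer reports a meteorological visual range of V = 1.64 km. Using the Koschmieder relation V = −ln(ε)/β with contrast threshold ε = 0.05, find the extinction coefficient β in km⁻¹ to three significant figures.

1.83 km⁻¹

β = −ln(0.05) / V = 2.996 / 1.64 = 1.8267 km⁻¹.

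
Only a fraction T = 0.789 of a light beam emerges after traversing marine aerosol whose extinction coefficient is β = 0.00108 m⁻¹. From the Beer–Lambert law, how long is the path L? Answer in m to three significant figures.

Beer–Lambert: T = exp(−βL) ⇒ L = −ln(T)/β = −ln(0.789)/0.00108 = 0.2370/0.00108 = 219.4 m.

219 m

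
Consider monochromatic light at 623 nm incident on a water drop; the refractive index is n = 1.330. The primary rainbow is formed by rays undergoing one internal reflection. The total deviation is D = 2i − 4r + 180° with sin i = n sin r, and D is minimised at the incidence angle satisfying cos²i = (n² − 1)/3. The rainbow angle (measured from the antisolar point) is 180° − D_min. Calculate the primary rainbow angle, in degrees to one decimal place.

42.5°

cos²i = (1.76890 − 1)/3 = 0.25630; i = arccos(0.50626) = 59.585°.
sin r = sin 59.585°/1.330 = 0.64841; r = 40.422°.
D_min = 2·59.585° − 4·40.422° + 180° = 137.484°.
Rainbow angle = 180° − D_min = 42.516°.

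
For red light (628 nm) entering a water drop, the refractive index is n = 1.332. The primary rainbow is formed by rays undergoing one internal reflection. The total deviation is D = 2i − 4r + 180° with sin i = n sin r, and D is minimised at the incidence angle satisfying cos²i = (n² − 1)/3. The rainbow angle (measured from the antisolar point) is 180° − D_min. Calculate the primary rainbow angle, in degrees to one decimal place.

cos²i = (1.77422 − 1)/3 = 0.25807; i = arccos(0.50801) = 59.469°.
sin r = sin 59.469°/1.332 = 0.64666; r = 40.290°.
D_min = 2·59.469° − 4·40.290° + 180° = 137.776°.
Rainbow angle = 180° − D_min = 42.224°.

42.2°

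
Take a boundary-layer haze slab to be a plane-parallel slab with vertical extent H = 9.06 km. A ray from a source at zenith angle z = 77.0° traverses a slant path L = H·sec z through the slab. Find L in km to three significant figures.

sec z = 1/cos 77.0° = 4.4454.
L = 9.06 × 4.4454 = 40.275 km.

40.3 km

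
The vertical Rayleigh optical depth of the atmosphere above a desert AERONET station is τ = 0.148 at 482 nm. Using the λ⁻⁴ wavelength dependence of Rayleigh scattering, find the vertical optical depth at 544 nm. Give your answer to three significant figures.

0.0912

τ(544 nm) = τ(482 nm) × (482/544)⁴ = 0.148 × (0.8860)⁴ = 0.148 × 0.6163 = 0.0912.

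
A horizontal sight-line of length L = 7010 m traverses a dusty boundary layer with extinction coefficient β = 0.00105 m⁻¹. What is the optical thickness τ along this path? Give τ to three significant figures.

τ = β·L = 0.00105 × 7010 = 7.3605.

7.36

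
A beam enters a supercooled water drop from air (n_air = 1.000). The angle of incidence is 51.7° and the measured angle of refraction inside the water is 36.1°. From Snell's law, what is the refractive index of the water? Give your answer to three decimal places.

1.332

n = sin θ_i / sin θ_r = sin 51.7° / sin 36.1° = 0.7848 / 0.5892 = 1.3319.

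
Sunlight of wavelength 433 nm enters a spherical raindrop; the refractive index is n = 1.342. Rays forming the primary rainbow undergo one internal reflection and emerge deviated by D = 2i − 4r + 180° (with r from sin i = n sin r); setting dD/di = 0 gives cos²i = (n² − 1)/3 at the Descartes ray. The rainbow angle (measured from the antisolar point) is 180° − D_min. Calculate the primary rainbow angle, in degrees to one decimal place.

40.8°

cos²i = (1.80096 − 1)/3 = 0.26699; i = arccos(0.51671) = 58.888°.
sin r = sin 58.888°/1.342 = 0.63797; r = 39.641°.
D_min = 2·58.888° − 4·39.641° + 180° = 139.213°.
Rainbow angle = 180° − D_min = 40.787°.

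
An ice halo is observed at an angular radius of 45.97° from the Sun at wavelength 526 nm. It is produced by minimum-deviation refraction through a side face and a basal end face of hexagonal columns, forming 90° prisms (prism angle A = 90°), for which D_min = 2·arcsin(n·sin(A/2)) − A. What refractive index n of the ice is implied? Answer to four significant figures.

1.311

Rearranging: n = sin((D_min + A)/2) / sin(A/2).
(D_min + A)/2 = (45.97° + 90°)/2 = 67.985°.
n = sin 67.985° / sin 45° = 0.9271 / 0.7071 = 1.3111.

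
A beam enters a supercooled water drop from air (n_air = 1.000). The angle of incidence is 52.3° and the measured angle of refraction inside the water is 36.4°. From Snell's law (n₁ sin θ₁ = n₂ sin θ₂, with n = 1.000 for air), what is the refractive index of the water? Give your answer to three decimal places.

n = sin θ_i / sin θ_r = sin 52.3° / sin 36.4° = 0.7912 / 0.5934 = 1.3333.

1.333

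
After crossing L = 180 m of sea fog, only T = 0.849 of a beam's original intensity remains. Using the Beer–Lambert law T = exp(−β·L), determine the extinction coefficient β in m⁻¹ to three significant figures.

Beer–Lambert: T = exp(−βL) ⇒ β = −ln(T)/L = −ln(0.849)/180 = 0.1637/180 = 0.0009094 m⁻¹.

0.000909 m⁻¹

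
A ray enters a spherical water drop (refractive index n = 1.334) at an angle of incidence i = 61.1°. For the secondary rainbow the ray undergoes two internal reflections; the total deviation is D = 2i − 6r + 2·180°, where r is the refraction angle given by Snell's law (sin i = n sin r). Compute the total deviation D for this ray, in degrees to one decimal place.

236.1°

sin r = sin 61.1° / 1.334 = 0.8755/1.334 = 0.6563; r = 41.02°.
D = 2·61.1° − 6·41.02° + 2·180° = 122.20° − 246.10° + 360° = 236.10°.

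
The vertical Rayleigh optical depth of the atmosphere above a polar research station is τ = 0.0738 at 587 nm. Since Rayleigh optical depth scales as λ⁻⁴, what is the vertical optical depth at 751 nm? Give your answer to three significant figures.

τ(751 nm) = τ(587 nm) × (587/751)⁴ = 0.0738 × (0.7816)⁴ = 0.0738 × 0.3732 = 0.0275.

0.0275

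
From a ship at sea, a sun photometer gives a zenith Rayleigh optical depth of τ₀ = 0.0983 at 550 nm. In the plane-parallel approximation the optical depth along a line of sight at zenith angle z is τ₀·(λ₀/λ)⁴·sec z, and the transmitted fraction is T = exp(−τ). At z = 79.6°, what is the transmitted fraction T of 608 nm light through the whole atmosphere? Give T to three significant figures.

0.694

sec 79.6° = 5.5396.
τ = 0.0983 × (550/608)⁴ × 5.5396 = 0.0983 × 0.6696 × 5.5396 = 0.3646.
T = exp(−0.3646) = 0.6944.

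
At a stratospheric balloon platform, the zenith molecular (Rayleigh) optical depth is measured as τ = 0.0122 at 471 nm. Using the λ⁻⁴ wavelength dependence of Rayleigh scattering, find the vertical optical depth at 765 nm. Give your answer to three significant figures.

0.00175

τ(765 nm) = τ(471 nm) × (471/765)⁴ = 0.0122 × (0.6157)⁴ = 0.0122 × 0.1437 = 0.0018.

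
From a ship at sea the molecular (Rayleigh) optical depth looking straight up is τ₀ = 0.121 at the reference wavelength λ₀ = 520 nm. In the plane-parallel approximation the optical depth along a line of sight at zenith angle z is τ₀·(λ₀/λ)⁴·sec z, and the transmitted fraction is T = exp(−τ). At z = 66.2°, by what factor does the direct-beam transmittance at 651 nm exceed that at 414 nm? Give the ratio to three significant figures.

1.87

Airmass: sec 66.2° = 2.4780.
τ(651 nm) = 0.121 × (520/651)⁴ × 2.4780 = 0.121 × 0.4071 × 2.4780 = 0.1221.
τ(414 nm) = 0.121 × (520/414)⁴ × 2.4780 = 0.121 × 2.4889 × 2.4780 = 0.7463.
T(651)/T(414) = exp(τ_B − τ_A) = exp(0.6242) = 1.8668.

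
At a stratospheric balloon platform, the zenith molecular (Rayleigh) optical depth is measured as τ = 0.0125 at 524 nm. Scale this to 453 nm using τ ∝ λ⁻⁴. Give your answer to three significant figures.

τ(453 nm) = τ(524 nm) × (524/453)⁴ = 0.0125 × (1.1567)⁴ = 0.0125 × 1.7903 = 0.0224.

0.0224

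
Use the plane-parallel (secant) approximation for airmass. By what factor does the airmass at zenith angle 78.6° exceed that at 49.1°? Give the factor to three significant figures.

X(78.6°)/X(49.1°) = sec 78.6° / sec 49.1° = cos 49.1° / cos 78.6° = 0.6547/0.1977 = 3.3125.

3.31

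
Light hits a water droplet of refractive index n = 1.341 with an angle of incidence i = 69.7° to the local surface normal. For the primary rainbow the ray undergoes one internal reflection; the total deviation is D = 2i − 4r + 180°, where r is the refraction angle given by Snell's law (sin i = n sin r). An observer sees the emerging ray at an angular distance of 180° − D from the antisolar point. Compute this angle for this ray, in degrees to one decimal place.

38.1°

sin r = sin 69.7° / 1.341 = 0.9379/1.341 = 0.6994; r = 44.38°.
D = 2·69.7° − 4·44.38° + 180° = 139.40° − 177.51° + 180° = 141.89°.
Angle from antisolar point = 180° − D = 38.11°.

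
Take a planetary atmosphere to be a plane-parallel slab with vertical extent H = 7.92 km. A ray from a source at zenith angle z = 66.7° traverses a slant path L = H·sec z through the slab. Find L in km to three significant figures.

20.0 km

sec z = 1/cos 66.7° = 2.5282.
L = 7.92 × 2.5282 = 20.023 km.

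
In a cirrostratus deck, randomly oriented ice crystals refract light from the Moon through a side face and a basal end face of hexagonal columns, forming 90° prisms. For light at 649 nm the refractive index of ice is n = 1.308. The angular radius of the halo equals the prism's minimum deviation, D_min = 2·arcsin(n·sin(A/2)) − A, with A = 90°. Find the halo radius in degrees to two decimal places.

45.31°

n·sin(A/2) = 1.308 × sin 45° = 1.308 × 0.7071 = 0.9249.
D_min = 2·arcsin(0.9249) − 90° = 2 × 67.653° − 90° = 45.305°.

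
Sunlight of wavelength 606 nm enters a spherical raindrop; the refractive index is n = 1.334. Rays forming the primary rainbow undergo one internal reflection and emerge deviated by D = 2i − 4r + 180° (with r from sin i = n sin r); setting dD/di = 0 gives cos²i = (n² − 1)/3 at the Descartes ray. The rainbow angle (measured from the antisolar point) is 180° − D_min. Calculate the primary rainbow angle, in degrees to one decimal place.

41.9°

cos²i = (1.77956 − 1)/3 = 0.25985; i = arccos(0.50976) = 59.352°.
sin r = sin 59.352°/1.334 = 0.64492; r = 40.159°.
D_min = 2·59.352° − 4·40.159° + 180° = 138.067°.
Rainbow angle = 180° − D_min = 41.933°.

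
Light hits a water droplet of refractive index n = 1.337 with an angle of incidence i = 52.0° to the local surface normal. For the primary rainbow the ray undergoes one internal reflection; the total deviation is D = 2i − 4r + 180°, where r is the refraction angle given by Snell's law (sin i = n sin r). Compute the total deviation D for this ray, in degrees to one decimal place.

sin r = sin 52.0° / 1.337 = 0.7880/1.337 = 0.5894; r = 36.11°.
D = 2·52.0° − 4·36.11° + 180° = 104.00° − 144.45° + 180° = 139.55°.

139.5°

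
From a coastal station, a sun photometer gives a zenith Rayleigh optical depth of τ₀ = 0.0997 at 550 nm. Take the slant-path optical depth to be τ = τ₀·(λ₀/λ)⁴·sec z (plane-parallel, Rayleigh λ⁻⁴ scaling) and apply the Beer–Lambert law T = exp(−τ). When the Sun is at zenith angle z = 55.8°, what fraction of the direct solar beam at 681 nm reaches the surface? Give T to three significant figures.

sec 55.8° = 1.7791.
τ = 0.0997 × (550/681)⁴ × 1.7791 = 0.0997 × 0.4255 × 1.7791 = 0.0755.
T = exp(−0.0755) = 0.9273.

0.927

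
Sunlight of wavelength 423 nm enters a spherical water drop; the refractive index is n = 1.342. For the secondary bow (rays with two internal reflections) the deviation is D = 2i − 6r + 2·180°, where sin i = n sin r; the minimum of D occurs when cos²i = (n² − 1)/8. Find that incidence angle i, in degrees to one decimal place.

71.6°

cos²i = (1.342² − 1)/8 = (1.80096 − 1)/8 = 0.10012.
cos i = 0.31642, so i = 71.554°.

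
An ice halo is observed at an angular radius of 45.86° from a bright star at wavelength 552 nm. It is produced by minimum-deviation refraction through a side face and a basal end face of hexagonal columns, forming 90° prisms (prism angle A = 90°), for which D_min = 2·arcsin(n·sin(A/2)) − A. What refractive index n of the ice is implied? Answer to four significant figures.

Rearranging: n = sin((D_min + A)/2) / sin(A/2).
(D_min + A)/2 = (45.86° + 90°)/2 = 67.930°.
n = sin 67.930° / sin 45° = 0.9267 / 0.7071 = 1.3106.

1.311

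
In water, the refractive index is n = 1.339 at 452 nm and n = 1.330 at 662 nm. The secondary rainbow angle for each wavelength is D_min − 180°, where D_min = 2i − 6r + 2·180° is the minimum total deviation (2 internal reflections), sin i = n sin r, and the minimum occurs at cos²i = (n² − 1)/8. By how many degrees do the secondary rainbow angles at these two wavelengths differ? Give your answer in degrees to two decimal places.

At 452 nm (n = 1.339): cos²i = 0.09912 → i = 71.650°, r = 45.141°, D_min = 232.451°, rainbow angle = 52.451°.
At 662 nm (n = 1.330): cos²i = 0.09611 → i = 71.940°, r = 45.630°, D_min = 230.101°, rainbow angle = 50.101°.
Angular width = |52.451° − 50.101°| = 2.350°.

2.35°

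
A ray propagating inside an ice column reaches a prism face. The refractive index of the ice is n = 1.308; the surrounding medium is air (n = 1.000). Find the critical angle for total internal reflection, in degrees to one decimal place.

49.9°

sin θ_c = n_air / n = 1.000 / 1.308 = 0.7645.
θ_c = arcsin(0.7645) = 49.86°.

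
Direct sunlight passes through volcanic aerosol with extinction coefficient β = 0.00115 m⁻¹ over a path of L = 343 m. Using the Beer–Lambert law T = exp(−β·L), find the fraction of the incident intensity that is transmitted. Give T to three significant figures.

0.674

τ = β·L = 0.00115 × 343 = 0.3944.
T = exp(−0.3944) = 0.6741.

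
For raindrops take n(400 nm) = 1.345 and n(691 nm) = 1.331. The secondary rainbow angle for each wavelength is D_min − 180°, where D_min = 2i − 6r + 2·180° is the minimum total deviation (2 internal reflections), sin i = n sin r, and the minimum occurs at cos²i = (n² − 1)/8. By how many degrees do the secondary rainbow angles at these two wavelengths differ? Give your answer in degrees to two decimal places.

3.62°

At 400 nm (n = 1.345): cos²i = 0.10113 → i = 71.458°, r = 44.821°, D_min = 233.987°, rainbow angle = 53.987°.
At 691 nm (n = 1.331): cos²i = 0.09645 → i = 71.907°, r = 45.575°, D_min = 230.365°, rainbow angle = 50.365°.
Angular width = |53.987° − 50.365°| = 3.622°.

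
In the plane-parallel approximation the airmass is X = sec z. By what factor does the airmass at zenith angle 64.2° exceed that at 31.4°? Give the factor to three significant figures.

X(64.2°)/X(31.4°) = sec 64.2° / sec 31.4° = cos 31.4° / cos 64.2° = 0.8536/0.4352 = 1.9611.

1.96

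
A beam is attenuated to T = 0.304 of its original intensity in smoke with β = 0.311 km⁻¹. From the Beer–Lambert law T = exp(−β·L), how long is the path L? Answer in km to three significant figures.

3.83 km

Beer–Lambert: T = exp(−βL) ⇒ L = −ln(T)/β = −ln(0.304)/0.311 = 1.1907/0.311 = 3.829 km.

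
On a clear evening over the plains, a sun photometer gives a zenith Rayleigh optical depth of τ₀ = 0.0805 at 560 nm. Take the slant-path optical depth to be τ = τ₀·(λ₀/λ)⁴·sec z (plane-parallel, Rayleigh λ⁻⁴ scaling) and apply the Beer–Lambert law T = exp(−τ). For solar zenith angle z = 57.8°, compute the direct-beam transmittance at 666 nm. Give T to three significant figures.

0.927

sec 57.8° = 1.8766.
τ = 0.0805 × (560/666)⁴ × 1.8766 = 0.0805 × 0.4999 × 1.8766 = 0.0755.
T = exp(−0.0755) = 0.9273.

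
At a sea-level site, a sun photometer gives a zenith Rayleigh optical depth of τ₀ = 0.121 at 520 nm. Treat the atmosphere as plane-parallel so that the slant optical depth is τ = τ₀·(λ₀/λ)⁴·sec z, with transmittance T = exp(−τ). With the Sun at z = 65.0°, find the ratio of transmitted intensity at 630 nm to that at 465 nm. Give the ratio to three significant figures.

Airmass: sec 65.0° = 2.3662.
τ(630 nm) = 0.121 × (520/630)⁴ × 2.3662 = 0.121 × 0.4641 × 2.3662 = 0.1329.
τ(465 nm) = 0.121 × (520/465)⁴ × 2.3662 = 0.121 × 1.5639 × 2.3662 = 0.4478.
T(630)/T(465) = exp(τ_B − τ_A) = exp(0.3149) = 1.3701.

1.37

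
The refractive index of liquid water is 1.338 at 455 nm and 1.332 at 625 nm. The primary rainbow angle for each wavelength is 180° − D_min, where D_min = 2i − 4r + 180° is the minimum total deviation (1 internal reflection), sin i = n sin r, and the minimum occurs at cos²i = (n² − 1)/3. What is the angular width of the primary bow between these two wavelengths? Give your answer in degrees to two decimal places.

0.87°

At 455 nm (n = 1.338): cos²i = 0.26341 → i = 59.120°, r = 39.899°, D_min = 138.643°, rainbow angle = 41.357°.
At 625 nm (n = 1.332): cos²i = 0.25807 → i = 59.469°, r = 40.290°, D_min = 137.776°, rainbow angle = 42.224°.
Angular width = |41.357° − 42.224°| = 0.867°.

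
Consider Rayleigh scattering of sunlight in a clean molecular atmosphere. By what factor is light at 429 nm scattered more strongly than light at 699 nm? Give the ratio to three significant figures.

7.05

Rayleigh scattering ∝ λ⁻⁴, so the ratio of coefficients is the inverse fourth power of the wavelength ratio.
σ(429)/σ(699) = (699/429)⁴ = (1.6294)⁴ = 7.048.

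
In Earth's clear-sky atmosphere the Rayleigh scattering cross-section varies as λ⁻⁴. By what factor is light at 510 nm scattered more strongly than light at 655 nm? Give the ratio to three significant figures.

2.72

Rayleigh scattering ∝ λ⁻⁴, so the ratio of coefficients is the inverse fourth power of the wavelength ratio.
σ(510)/σ(655) = (655/510)⁴ = (1.2843)⁴ = 2.721.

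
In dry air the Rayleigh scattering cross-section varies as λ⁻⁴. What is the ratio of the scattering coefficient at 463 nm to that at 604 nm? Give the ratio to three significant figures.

Rayleigh scattering ∝ λ⁻⁴, so the ratio of coefficients is the inverse fourth power of the wavelength ratio.
σ(463)/σ(604) = (604/463)⁴ = (1.3045)⁴ = 2.896.

2.90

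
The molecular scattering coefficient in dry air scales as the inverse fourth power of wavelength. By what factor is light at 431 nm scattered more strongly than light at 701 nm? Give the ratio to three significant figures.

Rayleigh scattering ∝ λ⁻⁴, so the ratio of coefficients is the inverse fourth power of the wavelength ratio.
σ(431)/σ(701) = (701/431)⁴ = (1.6265)⁴ = 6.998.

7.00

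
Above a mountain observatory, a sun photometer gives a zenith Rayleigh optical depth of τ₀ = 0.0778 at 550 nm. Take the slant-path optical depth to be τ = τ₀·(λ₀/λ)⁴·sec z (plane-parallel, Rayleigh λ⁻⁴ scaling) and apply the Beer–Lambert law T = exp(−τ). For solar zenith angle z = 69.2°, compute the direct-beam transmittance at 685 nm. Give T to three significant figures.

sec 69.2° = 2.8161.
τ = 0.0778 × (550/685)⁴ × 2.8161 = 0.0778 × 0.4156 × 2.8161 = 0.0911.
T = exp(−0.0911) = 0.9130.

0.913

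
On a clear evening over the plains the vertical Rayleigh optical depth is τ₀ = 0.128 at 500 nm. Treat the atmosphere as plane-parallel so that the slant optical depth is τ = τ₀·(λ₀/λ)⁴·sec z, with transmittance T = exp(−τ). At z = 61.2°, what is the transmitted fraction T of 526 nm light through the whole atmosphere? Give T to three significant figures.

0.805

sec 61.2° = 2.0757.
τ = 0.128 × (500/526)⁴ × 2.0757 = 0.128 × 0.8165 × 2.0757 = 0.2169.
T = exp(−0.2169) = 0.8050.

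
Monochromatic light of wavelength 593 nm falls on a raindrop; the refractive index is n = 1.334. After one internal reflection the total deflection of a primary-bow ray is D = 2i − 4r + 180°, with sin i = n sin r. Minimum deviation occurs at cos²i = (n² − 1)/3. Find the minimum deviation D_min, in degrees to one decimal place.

138.1°

cos²i = (1.77956 − 1)/3 = 0.25985; i = arccos(0.50976) = 59.352°.
sin r = sin 59.352°/1.334 = 0.64492; r = 40.159°.
D_min = 2·59.352° − 4·40.159° + 180° = 138.067°.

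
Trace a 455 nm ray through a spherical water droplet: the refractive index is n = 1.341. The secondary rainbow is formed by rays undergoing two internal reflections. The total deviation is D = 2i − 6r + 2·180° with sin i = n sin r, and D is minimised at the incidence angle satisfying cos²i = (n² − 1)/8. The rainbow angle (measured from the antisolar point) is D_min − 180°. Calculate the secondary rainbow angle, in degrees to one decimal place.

cos²i = (1.79828 − 1)/8 = 0.09979; i = arccos(0.31589) = 71.586°.
sin r = sin 71.586°/1.341 = 0.70753; r = 45.034°.
D_min = 2·71.586° − 6·45.034° + 360° = 232.966°.
Rainbow angle = D_min − 180° = 52.966°.

53.0°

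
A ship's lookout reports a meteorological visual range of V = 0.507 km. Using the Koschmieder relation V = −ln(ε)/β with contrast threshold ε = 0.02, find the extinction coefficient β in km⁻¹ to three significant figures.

7.72 km⁻¹

β = −ln(0.02) / V = 3.912 / 0.507 = 7.7160 km⁻¹.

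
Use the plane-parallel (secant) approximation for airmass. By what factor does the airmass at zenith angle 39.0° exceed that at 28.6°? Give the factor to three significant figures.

X(39.0°)/X(28.6°) = sec 39.0° / sec 28.6° = cos 28.6° / cos 39.0° = 0.8780/0.7771 = 1.1298.

1.13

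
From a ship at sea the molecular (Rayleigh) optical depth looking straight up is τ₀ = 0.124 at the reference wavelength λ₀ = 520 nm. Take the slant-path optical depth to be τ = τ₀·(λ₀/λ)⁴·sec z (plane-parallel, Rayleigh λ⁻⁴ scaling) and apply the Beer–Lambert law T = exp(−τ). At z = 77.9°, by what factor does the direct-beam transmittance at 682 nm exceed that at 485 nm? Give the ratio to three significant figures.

Airmass: sec 77.9° = 4.7706.
τ(682 nm) = 0.124 × (520/682)⁴ × 4.7706 = 0.124 × 0.3380 × 4.7706 = 0.1999.
τ(485 nm) = 0.124 × (520/485)⁴ × 4.7706 = 0.124 × 1.3214 × 4.7706 = 0.7817.
T(682)/T(485) = exp(τ_B − τ_A) = exp(0.5818) = 1.7892.

1.79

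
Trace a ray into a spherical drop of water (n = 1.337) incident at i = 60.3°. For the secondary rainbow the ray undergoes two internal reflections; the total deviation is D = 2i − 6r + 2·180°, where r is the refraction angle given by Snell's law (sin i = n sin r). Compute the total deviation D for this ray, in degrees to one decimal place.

237.5°

sin r = sin 60.3° / 1.337 = 0.8686/1.337 = 0.6497; r = 40.52°.
D = 2·60.3° − 6·40.52° + 2·180° = 120.60° − 243.11° + 360° = 237.49°.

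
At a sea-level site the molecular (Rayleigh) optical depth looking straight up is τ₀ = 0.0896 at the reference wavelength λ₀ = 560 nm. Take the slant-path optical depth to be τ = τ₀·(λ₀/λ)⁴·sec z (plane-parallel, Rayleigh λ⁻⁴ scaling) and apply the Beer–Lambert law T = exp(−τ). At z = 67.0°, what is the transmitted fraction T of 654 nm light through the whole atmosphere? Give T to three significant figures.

0.884

sec 67.0° = 2.5593.
τ = 0.0896 × (560/654)⁴ × 2.5593 = 0.0896 × 0.5376 × 2.5593 = 0.1233.
T = exp(−0.1233) = 0.8840.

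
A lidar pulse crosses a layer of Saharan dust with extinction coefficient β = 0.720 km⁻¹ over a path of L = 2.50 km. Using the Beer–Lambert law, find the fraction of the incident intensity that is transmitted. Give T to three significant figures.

0.165

τ = β·L = 0.720 × 2.50 = 1.8000.
T = exp(−1.8000) = 0.1653.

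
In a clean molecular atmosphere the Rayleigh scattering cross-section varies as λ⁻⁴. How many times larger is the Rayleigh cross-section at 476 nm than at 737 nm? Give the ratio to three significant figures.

5.75

Rayleigh scattering ∝ λ⁻⁴, so the ratio of coefficients is the inverse fourth power of the wavelength ratio.
σ(476)/σ(737) = (737/476)⁴ = (1.5483)⁴ = 5.747.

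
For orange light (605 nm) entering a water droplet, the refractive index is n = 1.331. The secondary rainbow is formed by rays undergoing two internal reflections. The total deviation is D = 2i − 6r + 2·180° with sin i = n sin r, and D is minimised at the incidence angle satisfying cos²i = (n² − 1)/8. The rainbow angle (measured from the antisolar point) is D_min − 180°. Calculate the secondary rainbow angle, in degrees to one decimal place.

cos²i = (1.77156 − 1)/8 = 0.09645; i = arccos(0.31056) = 71.907°.
sin r = sin 71.907°/1.331 = 0.71417; r = 45.575°.
D_min = 2·71.907° − 6·45.575° + 360° = 230.365°.
Rainbow angle = D_min − 180° = 50.365°.

50.4°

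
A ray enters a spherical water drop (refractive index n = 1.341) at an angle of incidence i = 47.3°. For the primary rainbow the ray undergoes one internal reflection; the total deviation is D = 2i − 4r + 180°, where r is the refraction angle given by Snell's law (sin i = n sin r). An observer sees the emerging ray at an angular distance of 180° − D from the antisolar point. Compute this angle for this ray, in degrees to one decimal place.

sin r = sin 47.3° / 1.341 = 0.7349/1.341 = 0.5480; r = 33.23°.
D = 2·47.3° − 4·33.23° + 180° = 94.60° − 132.93° + 180° = 141.67°.
Angle from antisolar point = 180° − D = 38.33°.

38.3°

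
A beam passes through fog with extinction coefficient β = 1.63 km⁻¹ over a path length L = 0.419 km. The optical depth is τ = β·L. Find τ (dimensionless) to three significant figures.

0.683

τ = β·L = 1.63 × 0.419 = 0.6830.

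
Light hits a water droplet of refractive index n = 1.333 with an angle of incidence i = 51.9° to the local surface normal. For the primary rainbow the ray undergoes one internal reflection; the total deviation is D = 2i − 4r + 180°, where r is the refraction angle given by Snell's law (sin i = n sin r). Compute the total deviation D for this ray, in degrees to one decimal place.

sin r = sin 51.9° / 1.333 = 0.7869/1.333 = 0.5903; r = 36.18°.
D = 2·51.9° − 4·36.18° + 180° = 103.80° − 144.73° + 180° = 139.07°.

139.1°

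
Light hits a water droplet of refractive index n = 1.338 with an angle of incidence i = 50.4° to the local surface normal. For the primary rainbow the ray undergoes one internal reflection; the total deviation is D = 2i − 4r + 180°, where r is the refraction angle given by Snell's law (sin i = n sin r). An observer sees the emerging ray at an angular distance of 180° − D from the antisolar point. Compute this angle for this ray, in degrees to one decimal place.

39.8°

sin r = sin 50.4° / 1.338 = 0.7705/1.338 = 0.5759; r = 35.16°.
D = 2·50.4° − 4·35.16° + 180° = 100.80° − 140.64° + 180° = 140.16°.
Angle from antisolar point = 180° − D = 39.84°.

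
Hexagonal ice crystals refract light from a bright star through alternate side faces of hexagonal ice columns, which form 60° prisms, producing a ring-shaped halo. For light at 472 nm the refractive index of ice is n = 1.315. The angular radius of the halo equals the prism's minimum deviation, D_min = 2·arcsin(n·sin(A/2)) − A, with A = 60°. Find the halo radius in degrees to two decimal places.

22.22°

n·sin(A/2) = 1.315 × sin 30° = 1.315 × 0.5000 = 0.6575.
D_min = 2·arcsin(0.6575) − 60° = 2 × 41.109° − 60° = 22.219°.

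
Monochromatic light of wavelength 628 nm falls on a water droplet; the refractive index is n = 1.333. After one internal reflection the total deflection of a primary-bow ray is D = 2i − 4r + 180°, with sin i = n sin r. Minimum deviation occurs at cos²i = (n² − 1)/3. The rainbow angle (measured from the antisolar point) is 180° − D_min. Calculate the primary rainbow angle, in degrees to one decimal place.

42.1°

cos²i = (1.77689 − 1)/3 = 0.25896; i = arccos(0.50888) = 59.410°.
sin r = sin 59.410°/1.333 = 0.64579; r = 40.225°.
D_min = 2·59.410° − 4·40.225° + 180° = 137.922°.
Rainbow angle = 180° − D_min = 42.078°.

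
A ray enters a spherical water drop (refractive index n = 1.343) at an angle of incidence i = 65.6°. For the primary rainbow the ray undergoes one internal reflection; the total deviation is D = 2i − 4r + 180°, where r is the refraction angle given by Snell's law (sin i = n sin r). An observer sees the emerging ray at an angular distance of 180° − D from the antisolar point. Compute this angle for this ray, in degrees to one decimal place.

39.6°

sin r = sin 65.6° / 1.343 = 0.9107/1.343 = 0.6781; r = 42.70°.
D = 2·65.6° − 4·42.70° + 180° = 131.20° − 170.78° + 180° = 140.42°.
Angle from antisolar point = 180° − D = 39.58°.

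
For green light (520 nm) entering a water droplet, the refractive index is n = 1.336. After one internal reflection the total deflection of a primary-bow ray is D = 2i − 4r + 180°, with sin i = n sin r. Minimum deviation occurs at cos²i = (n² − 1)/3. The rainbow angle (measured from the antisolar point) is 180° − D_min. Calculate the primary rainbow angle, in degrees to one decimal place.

cos²i = (1.78490 − 1)/3 = 0.26163; i = arccos(0.51150) = 59.236°.
sin r = sin 59.236°/1.336 = 0.64318; r = 40.029°.
D_min = 2·59.236° − 4·40.029° + 180° = 138.356°.
Rainbow angle = 180° − D_min = 41.644°.

41.6°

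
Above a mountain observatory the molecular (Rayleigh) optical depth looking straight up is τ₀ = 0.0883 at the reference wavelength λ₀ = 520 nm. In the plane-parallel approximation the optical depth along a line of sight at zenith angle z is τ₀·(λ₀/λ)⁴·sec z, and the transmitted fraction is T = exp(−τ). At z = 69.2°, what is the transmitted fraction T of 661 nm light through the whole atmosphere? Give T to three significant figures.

0.909

sec 69.2° = 2.8161.
τ = 0.0883 × (520/661)⁴ × 2.8161 = 0.0883 × 0.3830 × 2.8161 = 0.0952.
T = exp(−0.0952) = 0.9092.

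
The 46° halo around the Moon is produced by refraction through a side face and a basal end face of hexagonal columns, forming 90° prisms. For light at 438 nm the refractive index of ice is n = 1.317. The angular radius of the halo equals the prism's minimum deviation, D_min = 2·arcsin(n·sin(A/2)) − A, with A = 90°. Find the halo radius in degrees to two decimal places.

47.26°

n·sin(A/2) = 1.317 × sin 45° = 1.317 × 0.7071 = 0.9313.
D_min = 2·arcsin(0.9313) − 90° = 2 × 68.632° − 90° = 47.264°.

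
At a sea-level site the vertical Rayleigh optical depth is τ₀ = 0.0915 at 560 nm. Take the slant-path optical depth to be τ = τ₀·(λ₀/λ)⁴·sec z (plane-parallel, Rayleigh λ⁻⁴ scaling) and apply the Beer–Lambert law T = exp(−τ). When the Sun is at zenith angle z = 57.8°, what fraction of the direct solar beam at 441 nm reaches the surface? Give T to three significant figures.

sec 57.8° = 1.8766.
τ = 0.0915 × (560/441)⁴ × 1.8766 = 0.0915 × 2.6001 × 1.8766 = 0.4465.
T = exp(−0.4465) = 0.6399.

0.640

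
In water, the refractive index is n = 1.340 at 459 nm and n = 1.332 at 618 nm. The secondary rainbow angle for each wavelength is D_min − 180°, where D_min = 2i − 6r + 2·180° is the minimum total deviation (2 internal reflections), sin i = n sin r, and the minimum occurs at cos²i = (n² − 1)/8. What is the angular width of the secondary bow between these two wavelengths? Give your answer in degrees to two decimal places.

At 459 nm (n = 1.340): cos²i = 0.09945 → i = 71.618°, r = 45.088°, D_min = 232.709°, rainbow angle = 52.709°.
At 618 nm (n = 1.332): cos²i = 0.09678 → i = 71.875°, r = 45.520°, D_min = 230.628°, rainbow angle = 50.628°.
Angular width = |52.709° − 50.628°| = 2.080°.

2.08°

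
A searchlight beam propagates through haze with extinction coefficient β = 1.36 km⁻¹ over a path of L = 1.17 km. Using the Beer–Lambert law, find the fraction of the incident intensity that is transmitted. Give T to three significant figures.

0.204

τ = β·L = 1.36 × 1.17 = 1.5912.
T = exp(−1.5912) = 0.2037.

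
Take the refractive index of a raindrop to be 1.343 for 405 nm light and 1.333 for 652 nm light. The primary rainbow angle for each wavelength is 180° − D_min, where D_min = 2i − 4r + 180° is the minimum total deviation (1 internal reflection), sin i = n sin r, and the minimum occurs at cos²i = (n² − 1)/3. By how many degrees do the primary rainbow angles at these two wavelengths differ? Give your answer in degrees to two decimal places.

1.43°

At 405 nm (n = 1.343): cos²i = 0.26788 → i = 58.830°, r = 39.577°, D_min = 139.354°, rainbow angle = 40.646°.
At 652 nm (n = 1.333): cos²i = 0.25896 → i = 59.410°, r = 40.225°, D_min = 137.922°, rainbow angle = 42.078°.
Angular width = |40.646° − 42.078°| = 1.432°.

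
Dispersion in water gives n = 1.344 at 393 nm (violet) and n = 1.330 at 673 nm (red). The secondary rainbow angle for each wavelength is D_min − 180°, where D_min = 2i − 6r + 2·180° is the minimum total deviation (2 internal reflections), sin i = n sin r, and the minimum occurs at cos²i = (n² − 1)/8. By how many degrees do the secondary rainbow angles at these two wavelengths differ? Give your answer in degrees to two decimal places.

At 393 nm (n = 1.344): cos²i = 0.10079 → i = 71.490°, r = 44.874°, D_min = 233.733°, rainbow angle = 53.733°.
At 673 nm (n = 1.330): cos²i = 0.09611 → i = 71.940°, r = 45.630°, D_min = 230.101°, rainbow angle = 50.101°.
Angular width = |53.733° − 50.101°| = 3.632°.

3.63°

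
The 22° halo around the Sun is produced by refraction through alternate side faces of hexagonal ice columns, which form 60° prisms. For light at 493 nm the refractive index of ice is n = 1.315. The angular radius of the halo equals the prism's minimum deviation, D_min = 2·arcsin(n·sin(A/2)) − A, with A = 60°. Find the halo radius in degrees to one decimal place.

n·sin(A/2) = 1.315 × sin 30° = 1.315 × 0.5000 = 0.6575.
D_min = 2·arcsin(0.6575) − 60° = 2 × 41.109° − 60° = 22.219°.

22.2°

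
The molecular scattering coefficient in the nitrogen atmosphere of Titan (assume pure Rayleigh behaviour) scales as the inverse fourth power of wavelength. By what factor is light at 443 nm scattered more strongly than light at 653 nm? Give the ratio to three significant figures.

4.72

Rayleigh scattering ∝ λ⁻⁴, so the ratio of coefficients is the inverse fourth power of the wavelength ratio.
σ(443)/σ(653) = (653/443)⁴ = (1.4740)⁴ = 4.721.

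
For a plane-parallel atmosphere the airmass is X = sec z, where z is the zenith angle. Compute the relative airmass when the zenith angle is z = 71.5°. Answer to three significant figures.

X = sec z = 1/cos 71.5° = 1/0.3173 = 3.1515.

3.15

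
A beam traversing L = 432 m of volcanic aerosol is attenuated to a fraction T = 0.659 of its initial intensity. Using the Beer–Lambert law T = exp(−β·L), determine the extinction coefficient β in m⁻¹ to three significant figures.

Beer–Lambert: T = exp(−βL) ⇒ β = −ln(T)/L = −ln(0.659)/432 = 0.4170/432 = 0.0009654 m⁻¹.

0.000965 m⁻¹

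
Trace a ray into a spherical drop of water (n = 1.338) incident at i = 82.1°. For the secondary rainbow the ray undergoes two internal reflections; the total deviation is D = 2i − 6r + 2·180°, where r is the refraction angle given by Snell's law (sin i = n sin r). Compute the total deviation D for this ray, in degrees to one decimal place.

237.7°

sin r = sin 82.1° / 1.338 = 0.9905/1.338 = 0.7403; r = 47.76°.
D = 2·82.1° − 6·47.76° + 2·180° = 164.20° − 286.54° + 360° = 237.66°.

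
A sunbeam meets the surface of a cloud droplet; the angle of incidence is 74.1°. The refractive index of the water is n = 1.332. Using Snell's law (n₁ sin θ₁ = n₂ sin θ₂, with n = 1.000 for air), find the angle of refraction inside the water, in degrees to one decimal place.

46.2°

Snell: sin θ_r = sin θ_i / n = sin 74.1° / 1.332 = 0.9617 / 1.332 = 0.7220.
θ_r = arcsin(0.7220) = 46.22°.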